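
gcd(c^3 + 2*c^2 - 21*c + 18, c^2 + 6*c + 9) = 1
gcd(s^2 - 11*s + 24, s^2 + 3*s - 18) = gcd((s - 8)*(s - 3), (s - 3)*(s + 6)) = s - 3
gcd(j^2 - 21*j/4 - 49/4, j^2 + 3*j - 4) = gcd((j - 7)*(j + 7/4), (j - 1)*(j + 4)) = 1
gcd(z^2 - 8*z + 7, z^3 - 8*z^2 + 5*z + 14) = z - 7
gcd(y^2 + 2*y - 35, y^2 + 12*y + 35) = y + 7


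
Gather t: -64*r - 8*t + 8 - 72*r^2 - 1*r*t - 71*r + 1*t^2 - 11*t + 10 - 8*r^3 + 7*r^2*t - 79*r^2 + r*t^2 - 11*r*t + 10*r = -8*r^3 - 151*r^2 - 125*r + t^2*(r + 1) + t*(7*r^2 - 12*r - 19) + 18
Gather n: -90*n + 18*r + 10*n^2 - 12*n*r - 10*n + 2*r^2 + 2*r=10*n^2 + n*(-12*r - 100) + 2*r^2 + 20*r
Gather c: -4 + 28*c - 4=28*c - 8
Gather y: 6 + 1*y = y + 6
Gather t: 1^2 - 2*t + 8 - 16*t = 9 - 18*t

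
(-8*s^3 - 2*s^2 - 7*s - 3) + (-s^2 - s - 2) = -8*s^3 - 3*s^2 - 8*s - 5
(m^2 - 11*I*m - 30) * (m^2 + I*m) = m^4 - 10*I*m^3 - 19*m^2 - 30*I*m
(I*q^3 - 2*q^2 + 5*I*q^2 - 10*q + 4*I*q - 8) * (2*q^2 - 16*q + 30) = 2*I*q^5 - 4*q^4 - 6*I*q^4 + 12*q^3 - 42*I*q^3 + 84*q^2 + 86*I*q^2 - 172*q + 120*I*q - 240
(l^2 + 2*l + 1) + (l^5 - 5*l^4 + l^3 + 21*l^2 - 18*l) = l^5 - 5*l^4 + l^3 + 22*l^2 - 16*l + 1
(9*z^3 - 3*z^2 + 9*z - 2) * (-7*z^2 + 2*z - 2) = -63*z^5 + 39*z^4 - 87*z^3 + 38*z^2 - 22*z + 4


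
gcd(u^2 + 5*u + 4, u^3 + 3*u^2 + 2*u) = u + 1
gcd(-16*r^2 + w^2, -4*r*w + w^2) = 4*r - w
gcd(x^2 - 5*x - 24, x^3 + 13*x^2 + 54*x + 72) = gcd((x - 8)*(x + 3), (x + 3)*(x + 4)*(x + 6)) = x + 3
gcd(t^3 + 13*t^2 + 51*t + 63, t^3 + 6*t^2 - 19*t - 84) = t^2 + 10*t + 21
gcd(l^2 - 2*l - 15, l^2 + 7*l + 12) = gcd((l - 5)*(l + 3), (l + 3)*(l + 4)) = l + 3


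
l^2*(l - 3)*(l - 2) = l^4 - 5*l^3 + 6*l^2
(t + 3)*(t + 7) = t^2 + 10*t + 21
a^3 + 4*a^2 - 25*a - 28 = (a - 4)*(a + 1)*(a + 7)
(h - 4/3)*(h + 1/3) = h^2 - h - 4/9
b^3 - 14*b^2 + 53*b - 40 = (b - 8)*(b - 5)*(b - 1)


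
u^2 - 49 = (u - 7)*(u + 7)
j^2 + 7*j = j*(j + 7)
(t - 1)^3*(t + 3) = t^4 - 6*t^2 + 8*t - 3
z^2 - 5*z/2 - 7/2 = (z - 7/2)*(z + 1)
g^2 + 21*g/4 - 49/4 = (g - 7/4)*(g + 7)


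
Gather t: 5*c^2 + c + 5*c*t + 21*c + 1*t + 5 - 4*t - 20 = 5*c^2 + 22*c + t*(5*c - 3) - 15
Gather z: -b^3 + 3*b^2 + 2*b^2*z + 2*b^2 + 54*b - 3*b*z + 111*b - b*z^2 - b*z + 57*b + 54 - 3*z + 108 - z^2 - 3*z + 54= -b^3 + 5*b^2 + 222*b + z^2*(-b - 1) + z*(2*b^2 - 4*b - 6) + 216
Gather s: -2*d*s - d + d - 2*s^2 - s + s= -2*d*s - 2*s^2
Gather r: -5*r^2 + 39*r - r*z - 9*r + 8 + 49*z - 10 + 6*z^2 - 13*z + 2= -5*r^2 + r*(30 - z) + 6*z^2 + 36*z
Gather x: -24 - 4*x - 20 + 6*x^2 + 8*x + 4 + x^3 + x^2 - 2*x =x^3 + 7*x^2 + 2*x - 40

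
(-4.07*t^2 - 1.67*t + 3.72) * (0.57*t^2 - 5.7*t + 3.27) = -2.3199*t^4 + 22.2471*t^3 - 1.6695*t^2 - 26.6649*t + 12.1644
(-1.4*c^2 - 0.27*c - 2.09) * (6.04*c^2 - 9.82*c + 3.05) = -8.456*c^4 + 12.1172*c^3 - 14.2422*c^2 + 19.7003*c - 6.3745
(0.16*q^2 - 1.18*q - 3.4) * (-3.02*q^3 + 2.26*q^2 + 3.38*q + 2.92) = -0.4832*q^5 + 3.9252*q^4 + 8.142*q^3 - 11.2052*q^2 - 14.9376*q - 9.928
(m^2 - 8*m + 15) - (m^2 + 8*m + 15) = -16*m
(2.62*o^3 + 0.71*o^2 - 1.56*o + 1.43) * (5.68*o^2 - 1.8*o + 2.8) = 14.8816*o^5 - 0.6832*o^4 - 2.8028*o^3 + 12.9184*o^2 - 6.942*o + 4.004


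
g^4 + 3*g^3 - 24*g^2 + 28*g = g*(g - 2)^2*(g + 7)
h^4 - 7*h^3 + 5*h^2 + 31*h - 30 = (h - 5)*(h - 3)*(h - 1)*(h + 2)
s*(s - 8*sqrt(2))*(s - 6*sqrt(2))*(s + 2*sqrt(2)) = s^4 - 12*sqrt(2)*s^3 + 40*s^2 + 192*sqrt(2)*s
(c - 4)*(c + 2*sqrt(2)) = c^2 - 4*c + 2*sqrt(2)*c - 8*sqrt(2)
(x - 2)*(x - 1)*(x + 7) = x^3 + 4*x^2 - 19*x + 14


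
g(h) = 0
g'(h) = 0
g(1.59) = 0.00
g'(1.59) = 0.00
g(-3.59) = 0.00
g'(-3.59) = 0.00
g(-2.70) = 0.00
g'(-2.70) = 0.00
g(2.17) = 0.00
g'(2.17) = 0.00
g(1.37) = 0.00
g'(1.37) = 0.00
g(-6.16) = 0.00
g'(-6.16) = 0.00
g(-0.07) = 0.00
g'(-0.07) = 0.00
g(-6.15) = 0.00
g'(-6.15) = 0.00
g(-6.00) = 0.00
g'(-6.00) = 0.00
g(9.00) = 0.00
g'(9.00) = 0.00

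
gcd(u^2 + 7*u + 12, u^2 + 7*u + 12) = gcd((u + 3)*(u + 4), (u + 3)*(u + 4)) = u^2 + 7*u + 12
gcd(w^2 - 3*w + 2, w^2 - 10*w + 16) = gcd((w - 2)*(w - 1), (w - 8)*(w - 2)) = w - 2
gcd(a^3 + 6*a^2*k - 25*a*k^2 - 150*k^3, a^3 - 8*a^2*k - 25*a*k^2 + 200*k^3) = a^2 - 25*k^2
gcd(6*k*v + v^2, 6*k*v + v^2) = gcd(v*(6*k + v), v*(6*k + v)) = 6*k*v + v^2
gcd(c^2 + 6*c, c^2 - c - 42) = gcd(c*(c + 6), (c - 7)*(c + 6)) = c + 6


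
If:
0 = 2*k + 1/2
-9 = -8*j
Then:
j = 9/8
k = -1/4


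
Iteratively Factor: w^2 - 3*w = (w)*(w - 3)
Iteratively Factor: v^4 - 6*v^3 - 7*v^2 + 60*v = (v - 4)*(v^3 - 2*v^2 - 15*v) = v*(v - 4)*(v^2 - 2*v - 15) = v*(v - 5)*(v - 4)*(v + 3)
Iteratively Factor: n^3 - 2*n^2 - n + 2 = (n - 2)*(n^2 - 1) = (n - 2)*(n - 1)*(n + 1)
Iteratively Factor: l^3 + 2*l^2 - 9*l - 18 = (l + 3)*(l^2 - l - 6) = (l + 2)*(l + 3)*(l - 3)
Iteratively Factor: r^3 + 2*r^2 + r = (r + 1)*(r^2 + r) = (r + 1)^2*(r)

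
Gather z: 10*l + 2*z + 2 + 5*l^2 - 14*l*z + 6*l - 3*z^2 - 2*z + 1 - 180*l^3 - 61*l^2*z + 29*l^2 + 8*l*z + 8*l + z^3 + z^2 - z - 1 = -180*l^3 + 34*l^2 + 24*l + z^3 - 2*z^2 + z*(-61*l^2 - 6*l - 1) + 2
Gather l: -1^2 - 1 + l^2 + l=l^2 + l - 2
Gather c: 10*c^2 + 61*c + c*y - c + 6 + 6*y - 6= 10*c^2 + c*(y + 60) + 6*y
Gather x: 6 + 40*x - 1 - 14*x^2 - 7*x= -14*x^2 + 33*x + 5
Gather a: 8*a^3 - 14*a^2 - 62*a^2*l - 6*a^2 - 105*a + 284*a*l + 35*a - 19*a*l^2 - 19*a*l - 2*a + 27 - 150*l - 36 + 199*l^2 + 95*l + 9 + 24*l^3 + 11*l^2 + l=8*a^3 + a^2*(-62*l - 20) + a*(-19*l^2 + 265*l - 72) + 24*l^3 + 210*l^2 - 54*l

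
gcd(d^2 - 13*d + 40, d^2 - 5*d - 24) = d - 8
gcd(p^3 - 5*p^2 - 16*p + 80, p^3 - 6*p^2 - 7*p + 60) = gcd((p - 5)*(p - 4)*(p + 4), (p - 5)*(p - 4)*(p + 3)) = p^2 - 9*p + 20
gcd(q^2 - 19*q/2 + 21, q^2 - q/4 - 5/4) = 1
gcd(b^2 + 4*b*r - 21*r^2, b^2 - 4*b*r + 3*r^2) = -b + 3*r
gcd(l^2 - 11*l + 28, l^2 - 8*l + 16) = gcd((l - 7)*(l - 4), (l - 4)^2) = l - 4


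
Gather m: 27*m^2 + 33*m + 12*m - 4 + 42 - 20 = 27*m^2 + 45*m + 18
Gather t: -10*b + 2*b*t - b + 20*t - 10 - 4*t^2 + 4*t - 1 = -11*b - 4*t^2 + t*(2*b + 24) - 11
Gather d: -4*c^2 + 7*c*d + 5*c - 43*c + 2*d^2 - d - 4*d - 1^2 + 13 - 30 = -4*c^2 - 38*c + 2*d^2 + d*(7*c - 5) - 18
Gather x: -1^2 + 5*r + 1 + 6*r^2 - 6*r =6*r^2 - r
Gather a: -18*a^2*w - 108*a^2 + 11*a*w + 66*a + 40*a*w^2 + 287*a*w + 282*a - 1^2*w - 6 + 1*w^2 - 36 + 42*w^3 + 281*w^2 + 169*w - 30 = a^2*(-18*w - 108) + a*(40*w^2 + 298*w + 348) + 42*w^3 + 282*w^2 + 168*w - 72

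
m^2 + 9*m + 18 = (m + 3)*(m + 6)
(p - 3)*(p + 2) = p^2 - p - 6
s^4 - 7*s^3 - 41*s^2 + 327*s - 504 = (s - 8)*(s - 3)^2*(s + 7)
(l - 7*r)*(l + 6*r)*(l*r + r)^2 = l^4*r^2 - l^3*r^3 + 2*l^3*r^2 - 42*l^2*r^4 - 2*l^2*r^3 + l^2*r^2 - 84*l*r^4 - l*r^3 - 42*r^4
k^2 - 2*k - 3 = (k - 3)*(k + 1)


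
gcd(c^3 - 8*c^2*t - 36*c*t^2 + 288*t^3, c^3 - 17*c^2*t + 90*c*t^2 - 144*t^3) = c^2 - 14*c*t + 48*t^2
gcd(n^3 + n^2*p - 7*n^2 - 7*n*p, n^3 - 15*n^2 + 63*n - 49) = n - 7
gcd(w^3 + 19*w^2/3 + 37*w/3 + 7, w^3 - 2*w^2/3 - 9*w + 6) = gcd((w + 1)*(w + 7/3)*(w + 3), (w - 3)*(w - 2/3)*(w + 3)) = w + 3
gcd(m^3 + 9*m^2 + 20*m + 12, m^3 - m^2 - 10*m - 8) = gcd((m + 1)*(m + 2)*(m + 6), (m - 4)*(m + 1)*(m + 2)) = m^2 + 3*m + 2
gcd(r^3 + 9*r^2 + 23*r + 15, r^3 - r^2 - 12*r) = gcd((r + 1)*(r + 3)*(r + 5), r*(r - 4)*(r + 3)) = r + 3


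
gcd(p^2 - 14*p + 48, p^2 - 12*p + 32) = p - 8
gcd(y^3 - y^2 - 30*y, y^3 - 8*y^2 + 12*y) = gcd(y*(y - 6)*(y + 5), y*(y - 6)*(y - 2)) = y^2 - 6*y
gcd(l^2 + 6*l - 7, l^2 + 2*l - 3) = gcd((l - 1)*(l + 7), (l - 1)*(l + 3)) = l - 1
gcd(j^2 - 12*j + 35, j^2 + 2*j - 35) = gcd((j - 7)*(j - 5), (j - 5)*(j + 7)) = j - 5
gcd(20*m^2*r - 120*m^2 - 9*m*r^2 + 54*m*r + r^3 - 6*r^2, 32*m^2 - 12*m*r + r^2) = -4*m + r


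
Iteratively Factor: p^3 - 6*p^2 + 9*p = (p)*(p^2 - 6*p + 9) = p*(p - 3)*(p - 3)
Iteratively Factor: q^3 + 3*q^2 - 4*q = (q)*(q^2 + 3*q - 4) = q*(q - 1)*(q + 4)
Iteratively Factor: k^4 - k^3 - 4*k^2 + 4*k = (k - 2)*(k^3 + k^2 - 2*k) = k*(k - 2)*(k^2 + k - 2) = k*(k - 2)*(k - 1)*(k + 2)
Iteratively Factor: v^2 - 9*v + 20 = (v - 5)*(v - 4)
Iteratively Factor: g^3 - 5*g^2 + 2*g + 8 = (g + 1)*(g^2 - 6*g + 8) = (g - 4)*(g + 1)*(g - 2)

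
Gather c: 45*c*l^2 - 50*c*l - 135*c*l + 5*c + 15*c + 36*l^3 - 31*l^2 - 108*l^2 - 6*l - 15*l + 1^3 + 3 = c*(45*l^2 - 185*l + 20) + 36*l^3 - 139*l^2 - 21*l + 4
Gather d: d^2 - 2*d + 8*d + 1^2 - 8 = d^2 + 6*d - 7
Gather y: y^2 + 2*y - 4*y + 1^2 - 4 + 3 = y^2 - 2*y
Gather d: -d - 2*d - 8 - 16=-3*d - 24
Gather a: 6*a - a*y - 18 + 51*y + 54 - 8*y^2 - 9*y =a*(6 - y) - 8*y^2 + 42*y + 36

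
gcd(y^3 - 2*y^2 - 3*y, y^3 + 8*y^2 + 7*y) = y^2 + y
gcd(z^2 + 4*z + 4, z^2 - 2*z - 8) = z + 2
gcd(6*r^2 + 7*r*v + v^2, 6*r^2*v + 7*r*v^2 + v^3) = 6*r^2 + 7*r*v + v^2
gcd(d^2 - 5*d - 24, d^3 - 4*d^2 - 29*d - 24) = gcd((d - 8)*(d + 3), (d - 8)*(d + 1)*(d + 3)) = d^2 - 5*d - 24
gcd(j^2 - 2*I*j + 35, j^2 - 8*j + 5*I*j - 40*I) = j + 5*I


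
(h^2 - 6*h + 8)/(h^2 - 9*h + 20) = (h - 2)/(h - 5)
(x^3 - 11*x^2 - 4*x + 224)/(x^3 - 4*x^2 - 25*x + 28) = (x - 8)/(x - 1)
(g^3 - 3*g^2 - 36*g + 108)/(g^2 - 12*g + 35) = (g^3 - 3*g^2 - 36*g + 108)/(g^2 - 12*g + 35)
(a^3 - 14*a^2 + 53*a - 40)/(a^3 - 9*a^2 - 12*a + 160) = (a - 1)/(a + 4)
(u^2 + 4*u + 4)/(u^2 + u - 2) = (u + 2)/(u - 1)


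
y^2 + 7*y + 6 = (y + 1)*(y + 6)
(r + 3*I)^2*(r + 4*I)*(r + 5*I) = r^4 + 15*I*r^3 - 83*r^2 - 201*I*r + 180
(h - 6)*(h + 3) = h^2 - 3*h - 18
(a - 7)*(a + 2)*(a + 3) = a^3 - 2*a^2 - 29*a - 42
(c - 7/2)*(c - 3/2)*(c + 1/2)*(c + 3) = c^4 - 3*c^3/2 - 43*c^2/4 + 87*c/8 + 63/8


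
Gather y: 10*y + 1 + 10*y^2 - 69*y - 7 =10*y^2 - 59*y - 6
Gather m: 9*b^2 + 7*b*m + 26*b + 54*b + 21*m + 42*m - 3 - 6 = 9*b^2 + 80*b + m*(7*b + 63) - 9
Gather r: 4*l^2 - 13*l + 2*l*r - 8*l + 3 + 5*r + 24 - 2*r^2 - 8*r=4*l^2 - 21*l - 2*r^2 + r*(2*l - 3) + 27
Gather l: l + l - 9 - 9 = 2*l - 18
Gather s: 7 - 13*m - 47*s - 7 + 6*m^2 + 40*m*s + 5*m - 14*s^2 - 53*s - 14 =6*m^2 - 8*m - 14*s^2 + s*(40*m - 100) - 14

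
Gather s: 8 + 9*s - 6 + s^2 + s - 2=s^2 + 10*s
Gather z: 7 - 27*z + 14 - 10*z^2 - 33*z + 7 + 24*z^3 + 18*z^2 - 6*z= 24*z^3 + 8*z^2 - 66*z + 28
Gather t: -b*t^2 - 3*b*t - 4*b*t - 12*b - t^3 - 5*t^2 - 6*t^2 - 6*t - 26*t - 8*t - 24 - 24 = -12*b - t^3 + t^2*(-b - 11) + t*(-7*b - 40) - 48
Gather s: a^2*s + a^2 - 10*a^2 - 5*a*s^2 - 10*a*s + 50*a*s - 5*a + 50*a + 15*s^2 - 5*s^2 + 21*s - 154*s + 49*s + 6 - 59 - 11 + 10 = -9*a^2 + 45*a + s^2*(10 - 5*a) + s*(a^2 + 40*a - 84) - 54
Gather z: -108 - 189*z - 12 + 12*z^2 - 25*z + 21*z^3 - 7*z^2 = 21*z^3 + 5*z^2 - 214*z - 120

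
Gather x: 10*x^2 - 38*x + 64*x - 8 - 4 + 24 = 10*x^2 + 26*x + 12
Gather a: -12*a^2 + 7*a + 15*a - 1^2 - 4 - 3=-12*a^2 + 22*a - 8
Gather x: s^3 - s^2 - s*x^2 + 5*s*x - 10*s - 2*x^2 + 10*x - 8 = s^3 - s^2 - 10*s + x^2*(-s - 2) + x*(5*s + 10) - 8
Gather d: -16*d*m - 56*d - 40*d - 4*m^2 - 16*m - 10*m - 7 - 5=d*(-16*m - 96) - 4*m^2 - 26*m - 12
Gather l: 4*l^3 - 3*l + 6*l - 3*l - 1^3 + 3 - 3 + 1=4*l^3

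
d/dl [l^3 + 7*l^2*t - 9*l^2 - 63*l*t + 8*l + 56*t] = 3*l^2 + 14*l*t - 18*l - 63*t + 8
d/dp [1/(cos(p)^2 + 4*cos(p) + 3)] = 2*(cos(p) + 2)*sin(p)/(cos(p)^2 + 4*cos(p) + 3)^2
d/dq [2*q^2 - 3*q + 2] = 4*q - 3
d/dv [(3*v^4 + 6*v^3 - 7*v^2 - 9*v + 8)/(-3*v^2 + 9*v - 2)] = (-18*v^5 + 63*v^4 + 84*v^3 - 126*v^2 + 76*v - 54)/(9*v^4 - 54*v^3 + 93*v^2 - 36*v + 4)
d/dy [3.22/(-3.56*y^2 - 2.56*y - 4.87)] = (22.9264*y + 8.2432)/(3.56*y^2 + 2.56*y + 4.87)^2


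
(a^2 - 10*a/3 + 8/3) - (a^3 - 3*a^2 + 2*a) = -a^3 + 4*a^2 - 16*a/3 + 8/3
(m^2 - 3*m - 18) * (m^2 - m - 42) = m^4 - 4*m^3 - 57*m^2 + 144*m + 756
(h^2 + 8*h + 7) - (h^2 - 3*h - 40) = 11*h + 47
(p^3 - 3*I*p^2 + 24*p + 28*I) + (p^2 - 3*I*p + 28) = p^3 + p^2 - 3*I*p^2 + 24*p - 3*I*p + 28 + 28*I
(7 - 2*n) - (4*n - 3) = 10 - 6*n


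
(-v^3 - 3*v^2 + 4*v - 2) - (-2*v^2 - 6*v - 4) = -v^3 - v^2 + 10*v + 2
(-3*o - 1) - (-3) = 2 - 3*o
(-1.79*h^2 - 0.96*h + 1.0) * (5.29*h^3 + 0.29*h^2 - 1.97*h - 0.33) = -9.4691*h^5 - 5.5975*h^4 + 8.5379*h^3 + 2.7719*h^2 - 1.6532*h - 0.33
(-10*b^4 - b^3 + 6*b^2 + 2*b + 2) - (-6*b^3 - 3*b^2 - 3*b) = -10*b^4 + 5*b^3 + 9*b^2 + 5*b + 2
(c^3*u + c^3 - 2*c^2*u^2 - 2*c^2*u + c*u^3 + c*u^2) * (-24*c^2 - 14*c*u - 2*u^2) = -24*c^5*u - 24*c^5 + 34*c^4*u^2 + 34*c^4*u + 2*c^3*u^3 + 2*c^3*u^2 - 10*c^2*u^4 - 10*c^2*u^3 - 2*c*u^5 - 2*c*u^4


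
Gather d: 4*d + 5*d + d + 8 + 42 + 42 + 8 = 10*d + 100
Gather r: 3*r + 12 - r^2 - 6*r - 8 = -r^2 - 3*r + 4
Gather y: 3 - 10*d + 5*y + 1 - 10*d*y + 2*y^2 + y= -10*d + 2*y^2 + y*(6 - 10*d) + 4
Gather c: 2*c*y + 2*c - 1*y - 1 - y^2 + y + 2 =c*(2*y + 2) - y^2 + 1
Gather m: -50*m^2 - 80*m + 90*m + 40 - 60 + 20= -50*m^2 + 10*m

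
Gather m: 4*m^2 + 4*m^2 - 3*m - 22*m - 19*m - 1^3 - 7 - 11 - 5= 8*m^2 - 44*m - 24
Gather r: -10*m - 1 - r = -10*m - r - 1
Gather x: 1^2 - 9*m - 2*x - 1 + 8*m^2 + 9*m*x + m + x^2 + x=8*m^2 - 8*m + x^2 + x*(9*m - 1)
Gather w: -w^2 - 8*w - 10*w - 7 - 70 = -w^2 - 18*w - 77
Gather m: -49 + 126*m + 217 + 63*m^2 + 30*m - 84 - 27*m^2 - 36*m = 36*m^2 + 120*m + 84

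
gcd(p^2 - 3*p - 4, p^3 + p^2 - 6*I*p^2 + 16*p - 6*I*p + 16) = p + 1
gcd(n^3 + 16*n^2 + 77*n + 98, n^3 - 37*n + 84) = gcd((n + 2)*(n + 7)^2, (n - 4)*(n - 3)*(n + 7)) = n + 7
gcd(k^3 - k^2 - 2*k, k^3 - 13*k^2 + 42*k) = k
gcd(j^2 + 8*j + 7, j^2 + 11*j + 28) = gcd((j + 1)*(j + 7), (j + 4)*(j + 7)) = j + 7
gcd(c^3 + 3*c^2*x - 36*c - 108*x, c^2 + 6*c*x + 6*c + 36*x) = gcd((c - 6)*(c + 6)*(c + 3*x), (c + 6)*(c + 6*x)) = c + 6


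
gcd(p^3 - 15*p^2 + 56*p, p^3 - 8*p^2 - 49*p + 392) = p^2 - 15*p + 56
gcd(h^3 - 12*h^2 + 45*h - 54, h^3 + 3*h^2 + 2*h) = 1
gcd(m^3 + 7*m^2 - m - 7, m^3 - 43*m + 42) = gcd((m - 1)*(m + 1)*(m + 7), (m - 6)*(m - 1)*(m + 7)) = m^2 + 6*m - 7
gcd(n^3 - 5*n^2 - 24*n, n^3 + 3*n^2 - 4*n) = n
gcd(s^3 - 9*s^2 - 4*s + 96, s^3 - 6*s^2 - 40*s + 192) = s^2 - 12*s + 32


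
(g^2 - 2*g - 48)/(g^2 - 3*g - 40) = (g + 6)/(g + 5)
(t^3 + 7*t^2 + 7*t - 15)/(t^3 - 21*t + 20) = (t + 3)/(t - 4)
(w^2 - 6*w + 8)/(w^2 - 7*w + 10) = (w - 4)/(w - 5)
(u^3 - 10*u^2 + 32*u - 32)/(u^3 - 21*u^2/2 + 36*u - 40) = 2*(u - 2)/(2*u - 5)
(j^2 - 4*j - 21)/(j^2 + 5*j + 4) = (j^2 - 4*j - 21)/(j^2 + 5*j + 4)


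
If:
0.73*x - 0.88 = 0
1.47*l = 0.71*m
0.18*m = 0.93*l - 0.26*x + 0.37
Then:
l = -0.10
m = -0.21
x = 1.21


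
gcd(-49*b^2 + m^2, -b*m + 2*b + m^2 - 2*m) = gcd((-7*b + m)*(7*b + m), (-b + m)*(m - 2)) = 1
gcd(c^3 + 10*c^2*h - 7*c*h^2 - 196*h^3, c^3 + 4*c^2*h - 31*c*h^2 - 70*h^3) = c + 7*h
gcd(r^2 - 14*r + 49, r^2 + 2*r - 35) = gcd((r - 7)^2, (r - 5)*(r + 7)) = 1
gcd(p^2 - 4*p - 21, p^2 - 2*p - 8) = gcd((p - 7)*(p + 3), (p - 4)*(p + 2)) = 1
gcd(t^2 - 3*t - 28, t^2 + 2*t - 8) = t + 4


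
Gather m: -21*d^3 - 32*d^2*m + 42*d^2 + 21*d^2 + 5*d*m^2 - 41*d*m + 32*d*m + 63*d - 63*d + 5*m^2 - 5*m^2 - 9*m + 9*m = -21*d^3 + 63*d^2 + 5*d*m^2 + m*(-32*d^2 - 9*d)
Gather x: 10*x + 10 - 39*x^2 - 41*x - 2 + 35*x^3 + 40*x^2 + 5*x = 35*x^3 + x^2 - 26*x + 8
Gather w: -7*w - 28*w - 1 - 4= -35*w - 5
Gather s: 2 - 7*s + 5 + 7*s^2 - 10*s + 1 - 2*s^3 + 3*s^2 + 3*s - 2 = -2*s^3 + 10*s^2 - 14*s + 6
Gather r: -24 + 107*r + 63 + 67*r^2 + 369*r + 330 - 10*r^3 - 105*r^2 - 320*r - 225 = -10*r^3 - 38*r^2 + 156*r + 144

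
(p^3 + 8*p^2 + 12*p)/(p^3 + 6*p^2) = (p + 2)/p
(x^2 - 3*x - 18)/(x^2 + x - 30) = (x^2 - 3*x - 18)/(x^2 + x - 30)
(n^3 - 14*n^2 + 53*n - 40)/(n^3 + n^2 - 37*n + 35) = (n - 8)/(n + 7)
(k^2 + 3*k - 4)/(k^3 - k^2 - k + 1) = (k + 4)/(k^2 - 1)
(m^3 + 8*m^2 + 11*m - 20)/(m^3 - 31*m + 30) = (m^2 + 9*m + 20)/(m^2 + m - 30)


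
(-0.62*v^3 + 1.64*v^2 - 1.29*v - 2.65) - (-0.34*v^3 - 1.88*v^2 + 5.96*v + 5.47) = -0.28*v^3 + 3.52*v^2 - 7.25*v - 8.12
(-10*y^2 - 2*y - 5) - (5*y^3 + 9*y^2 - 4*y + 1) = -5*y^3 - 19*y^2 + 2*y - 6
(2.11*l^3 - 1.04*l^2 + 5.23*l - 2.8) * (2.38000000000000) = 5.0218*l^3 - 2.4752*l^2 + 12.4474*l - 6.664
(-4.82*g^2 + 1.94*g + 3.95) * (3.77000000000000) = -18.1714*g^2 + 7.3138*g + 14.8915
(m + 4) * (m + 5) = m^2 + 9*m + 20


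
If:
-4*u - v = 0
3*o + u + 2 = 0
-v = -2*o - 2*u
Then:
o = -3/4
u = 1/4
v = -1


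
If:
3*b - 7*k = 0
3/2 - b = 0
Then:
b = 3/2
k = 9/14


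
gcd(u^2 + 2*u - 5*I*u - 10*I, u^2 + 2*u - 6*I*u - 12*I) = u + 2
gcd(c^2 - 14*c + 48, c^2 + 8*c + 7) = 1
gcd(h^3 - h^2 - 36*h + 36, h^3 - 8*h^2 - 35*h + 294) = h + 6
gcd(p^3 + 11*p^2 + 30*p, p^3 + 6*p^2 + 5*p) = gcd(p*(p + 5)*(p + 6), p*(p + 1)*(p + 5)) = p^2 + 5*p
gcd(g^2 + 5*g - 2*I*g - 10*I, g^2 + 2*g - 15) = g + 5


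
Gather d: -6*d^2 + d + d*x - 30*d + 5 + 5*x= -6*d^2 + d*(x - 29) + 5*x + 5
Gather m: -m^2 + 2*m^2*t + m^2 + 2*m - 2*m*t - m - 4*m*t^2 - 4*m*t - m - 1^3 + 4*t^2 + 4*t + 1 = 2*m^2*t + m*(-4*t^2 - 6*t) + 4*t^2 + 4*t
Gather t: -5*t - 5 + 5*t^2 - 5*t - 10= 5*t^2 - 10*t - 15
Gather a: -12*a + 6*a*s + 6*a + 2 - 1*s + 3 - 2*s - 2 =a*(6*s - 6) - 3*s + 3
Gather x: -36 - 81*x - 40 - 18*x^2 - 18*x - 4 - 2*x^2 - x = -20*x^2 - 100*x - 80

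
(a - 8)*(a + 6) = a^2 - 2*a - 48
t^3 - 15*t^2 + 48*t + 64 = (t - 8)^2*(t + 1)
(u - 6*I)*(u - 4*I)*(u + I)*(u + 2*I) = u^4 - 7*I*u^3 + 4*u^2 - 52*I*u + 48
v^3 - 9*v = v*(v - 3)*(v + 3)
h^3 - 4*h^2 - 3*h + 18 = (h - 3)^2*(h + 2)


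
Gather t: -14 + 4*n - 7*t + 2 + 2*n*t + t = 4*n + t*(2*n - 6) - 12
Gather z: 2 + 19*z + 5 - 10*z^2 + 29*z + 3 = -10*z^2 + 48*z + 10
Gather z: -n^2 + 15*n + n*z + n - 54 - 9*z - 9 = -n^2 + 16*n + z*(n - 9) - 63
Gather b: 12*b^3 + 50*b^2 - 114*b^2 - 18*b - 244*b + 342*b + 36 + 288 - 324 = 12*b^3 - 64*b^2 + 80*b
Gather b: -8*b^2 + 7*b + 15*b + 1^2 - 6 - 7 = -8*b^2 + 22*b - 12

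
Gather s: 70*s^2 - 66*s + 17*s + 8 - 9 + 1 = 70*s^2 - 49*s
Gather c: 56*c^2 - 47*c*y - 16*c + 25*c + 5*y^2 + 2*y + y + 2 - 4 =56*c^2 + c*(9 - 47*y) + 5*y^2 + 3*y - 2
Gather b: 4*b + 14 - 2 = 4*b + 12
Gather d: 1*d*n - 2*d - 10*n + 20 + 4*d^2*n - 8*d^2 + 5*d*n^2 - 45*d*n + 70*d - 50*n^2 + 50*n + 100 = d^2*(4*n - 8) + d*(5*n^2 - 44*n + 68) - 50*n^2 + 40*n + 120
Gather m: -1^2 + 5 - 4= 0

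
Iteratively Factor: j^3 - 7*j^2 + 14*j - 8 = (j - 2)*(j^2 - 5*j + 4) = (j - 2)*(j - 1)*(j - 4)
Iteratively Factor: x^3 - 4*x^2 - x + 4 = (x + 1)*(x^2 - 5*x + 4) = (x - 4)*(x + 1)*(x - 1)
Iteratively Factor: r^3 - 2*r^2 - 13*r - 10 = (r - 5)*(r^2 + 3*r + 2) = (r - 5)*(r + 2)*(r + 1)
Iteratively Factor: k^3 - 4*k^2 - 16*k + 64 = (k + 4)*(k^2 - 8*k + 16) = (k - 4)*(k + 4)*(k - 4)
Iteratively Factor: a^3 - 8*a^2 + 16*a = (a - 4)*(a^2 - 4*a) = (a - 4)^2*(a)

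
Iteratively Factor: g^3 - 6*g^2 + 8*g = (g - 2)*(g^2 - 4*g) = g*(g - 2)*(g - 4)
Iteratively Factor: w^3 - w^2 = (w - 1)*(w^2) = w*(w - 1)*(w)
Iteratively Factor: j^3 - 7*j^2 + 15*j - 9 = (j - 3)*(j^2 - 4*j + 3) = (j - 3)^2*(j - 1)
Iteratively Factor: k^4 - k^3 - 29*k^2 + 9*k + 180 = (k + 4)*(k^3 - 5*k^2 - 9*k + 45) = (k + 3)*(k + 4)*(k^2 - 8*k + 15) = (k - 3)*(k + 3)*(k + 4)*(k - 5)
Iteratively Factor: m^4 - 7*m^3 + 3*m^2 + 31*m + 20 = (m - 4)*(m^3 - 3*m^2 - 9*m - 5) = (m - 4)*(m + 1)*(m^2 - 4*m - 5) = (m - 4)*(m + 1)^2*(m - 5)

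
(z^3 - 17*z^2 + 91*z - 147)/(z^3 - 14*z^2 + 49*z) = (z - 3)/z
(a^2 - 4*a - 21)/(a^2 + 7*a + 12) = (a - 7)/(a + 4)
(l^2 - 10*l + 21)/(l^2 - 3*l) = (l - 7)/l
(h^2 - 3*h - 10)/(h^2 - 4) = (h - 5)/(h - 2)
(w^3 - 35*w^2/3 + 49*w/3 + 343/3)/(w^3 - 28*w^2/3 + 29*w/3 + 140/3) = (3*w^2 - 14*w - 49)/(3*w^2 - 7*w - 20)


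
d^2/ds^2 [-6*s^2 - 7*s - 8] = -12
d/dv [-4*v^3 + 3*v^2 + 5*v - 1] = -12*v^2 + 6*v + 5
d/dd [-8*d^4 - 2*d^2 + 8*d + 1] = -32*d^3 - 4*d + 8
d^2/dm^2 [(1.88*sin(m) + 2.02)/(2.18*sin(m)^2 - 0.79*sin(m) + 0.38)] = (-8.93451199999999*sin(m)^5 - 41.637128*sin(m)^4 + 37.649908*sin(m)^3 + 62.467502*sin(m)^2 - 31.095292*sin(m) + 0.303380000000002)/(10.360232*sin(m)^6 - 11.263188*sin(m)^5 + 9.49935*sin(m)^4 - 4.419655*sin(m)^3 + 1.65585*sin(m)^2 - 0.342228*sin(m) + 0.054872)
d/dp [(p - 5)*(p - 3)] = 2*p - 8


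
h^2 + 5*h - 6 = (h - 1)*(h + 6)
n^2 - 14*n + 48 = (n - 8)*(n - 6)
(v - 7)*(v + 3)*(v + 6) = v^3 + 2*v^2 - 45*v - 126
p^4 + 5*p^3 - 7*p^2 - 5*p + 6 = (p - 1)^2*(p + 1)*(p + 6)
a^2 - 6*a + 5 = (a - 5)*(a - 1)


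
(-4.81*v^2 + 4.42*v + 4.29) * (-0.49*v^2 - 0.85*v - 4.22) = 2.3569*v^4 + 1.9227*v^3 + 14.4391*v^2 - 22.2989*v - 18.1038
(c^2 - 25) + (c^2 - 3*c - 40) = 2*c^2 - 3*c - 65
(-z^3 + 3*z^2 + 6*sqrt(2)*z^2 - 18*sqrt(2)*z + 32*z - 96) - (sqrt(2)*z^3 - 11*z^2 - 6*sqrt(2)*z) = -sqrt(2)*z^3 - z^3 + 6*sqrt(2)*z^2 + 14*z^2 - 12*sqrt(2)*z + 32*z - 96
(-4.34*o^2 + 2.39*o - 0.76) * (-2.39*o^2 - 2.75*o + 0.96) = 10.3726*o^4 + 6.2229*o^3 - 8.9225*o^2 + 4.3844*o - 0.7296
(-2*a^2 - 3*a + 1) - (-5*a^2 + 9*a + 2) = 3*a^2 - 12*a - 1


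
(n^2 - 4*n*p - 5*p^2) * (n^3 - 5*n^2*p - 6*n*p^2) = n^5 - 9*n^4*p + 9*n^3*p^2 + 49*n^2*p^3 + 30*n*p^4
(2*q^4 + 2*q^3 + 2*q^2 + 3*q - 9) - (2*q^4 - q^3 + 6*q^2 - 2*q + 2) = 3*q^3 - 4*q^2 + 5*q - 11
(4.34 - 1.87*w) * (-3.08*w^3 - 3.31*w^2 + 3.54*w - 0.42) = 5.7596*w^4 - 7.1775*w^3 - 20.9852*w^2 + 16.149*w - 1.8228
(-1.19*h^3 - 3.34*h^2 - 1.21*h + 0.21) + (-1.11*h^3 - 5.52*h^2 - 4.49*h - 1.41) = -2.3*h^3 - 8.86*h^2 - 5.7*h - 1.2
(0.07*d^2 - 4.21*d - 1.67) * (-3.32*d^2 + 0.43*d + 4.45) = -0.2324*d^4 + 14.0073*d^3 + 4.0456*d^2 - 19.4526*d - 7.4315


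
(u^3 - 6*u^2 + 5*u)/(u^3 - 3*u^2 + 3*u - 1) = u*(u - 5)/(u^2 - 2*u + 1)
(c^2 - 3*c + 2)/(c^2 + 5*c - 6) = (c - 2)/(c + 6)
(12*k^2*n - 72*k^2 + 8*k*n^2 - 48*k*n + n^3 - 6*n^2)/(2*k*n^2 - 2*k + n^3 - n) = (6*k*n - 36*k + n^2 - 6*n)/(n^2 - 1)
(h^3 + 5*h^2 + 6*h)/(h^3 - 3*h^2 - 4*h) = (h^2 + 5*h + 6)/(h^2 - 3*h - 4)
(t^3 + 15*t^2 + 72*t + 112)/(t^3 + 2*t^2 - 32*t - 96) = (t + 7)/(t - 6)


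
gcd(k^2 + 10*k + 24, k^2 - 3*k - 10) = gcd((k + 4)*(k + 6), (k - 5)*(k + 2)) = 1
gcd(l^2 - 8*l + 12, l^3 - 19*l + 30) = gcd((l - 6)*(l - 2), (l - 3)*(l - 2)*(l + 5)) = l - 2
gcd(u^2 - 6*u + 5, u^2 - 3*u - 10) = u - 5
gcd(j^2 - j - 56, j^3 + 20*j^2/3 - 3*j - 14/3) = j + 7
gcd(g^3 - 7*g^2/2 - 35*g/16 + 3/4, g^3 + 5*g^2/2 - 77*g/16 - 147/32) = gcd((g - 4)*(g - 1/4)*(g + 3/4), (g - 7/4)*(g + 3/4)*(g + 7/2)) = g + 3/4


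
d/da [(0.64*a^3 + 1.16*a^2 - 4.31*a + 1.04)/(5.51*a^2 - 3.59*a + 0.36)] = (3.5264*a^4 - 4.5952*a^3 + 20.2749*a^2 - 10.6256*a + 2.182)/(30.3601*a^4 - 39.5618*a^3 + 16.8553*a^2 - 2.5848*a + 0.1296)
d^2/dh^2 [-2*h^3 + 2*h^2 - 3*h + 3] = 4 - 12*h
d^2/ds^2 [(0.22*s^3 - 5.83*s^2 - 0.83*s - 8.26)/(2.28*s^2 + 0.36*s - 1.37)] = (-2.8421709430404e-14*s^4 + 2.372592*s^3 - 367.547256*s^2 - 53.756868*s - 76.44623)/(11.852352*s^6 + 5.614272*s^5 - 20.47896*s^4 - 6.70032*s^3 + 12.30534*s^2 + 2.027052*s - 2.571353)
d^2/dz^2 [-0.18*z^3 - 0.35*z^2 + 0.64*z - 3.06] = -1.08*z - 0.7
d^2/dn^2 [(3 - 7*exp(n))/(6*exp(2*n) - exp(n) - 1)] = (-252*exp(4*n) + 390*exp(3*n) - 306*exp(2*n) + 82*exp(n) - 10)*exp(n)/(216*exp(6*n) - 108*exp(5*n) - 90*exp(4*n) + 35*exp(3*n) + 15*exp(2*n) - 3*exp(n) - 1)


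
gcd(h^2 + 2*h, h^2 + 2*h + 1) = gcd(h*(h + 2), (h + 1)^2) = 1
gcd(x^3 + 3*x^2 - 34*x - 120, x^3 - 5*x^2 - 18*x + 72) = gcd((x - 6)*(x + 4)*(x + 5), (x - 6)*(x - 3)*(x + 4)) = x^2 - 2*x - 24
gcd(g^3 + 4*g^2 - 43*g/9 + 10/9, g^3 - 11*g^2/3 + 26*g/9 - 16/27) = g^2 - g + 2/9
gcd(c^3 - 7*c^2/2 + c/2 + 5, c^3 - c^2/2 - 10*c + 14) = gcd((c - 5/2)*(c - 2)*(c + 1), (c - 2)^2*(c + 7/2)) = c - 2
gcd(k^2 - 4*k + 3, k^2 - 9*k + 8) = k - 1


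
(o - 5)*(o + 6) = o^2 + o - 30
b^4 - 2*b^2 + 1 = (b - 1)^2*(b + 1)^2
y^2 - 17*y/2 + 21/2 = (y - 7)*(y - 3/2)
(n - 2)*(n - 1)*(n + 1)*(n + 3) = n^4 + n^3 - 7*n^2 - n + 6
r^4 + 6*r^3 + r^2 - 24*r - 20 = (r - 2)*(r + 1)*(r + 2)*(r + 5)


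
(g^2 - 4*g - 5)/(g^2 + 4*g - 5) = (g^2 - 4*g - 5)/(g^2 + 4*g - 5)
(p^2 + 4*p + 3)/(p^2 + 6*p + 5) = (p + 3)/(p + 5)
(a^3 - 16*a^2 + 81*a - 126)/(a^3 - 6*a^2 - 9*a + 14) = (a^2 - 9*a + 18)/(a^2 + a - 2)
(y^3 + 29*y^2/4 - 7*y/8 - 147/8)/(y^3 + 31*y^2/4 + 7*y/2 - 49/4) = (y - 3/2)/(y - 1)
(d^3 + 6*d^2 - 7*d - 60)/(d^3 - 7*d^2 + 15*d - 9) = (d^2 + 9*d + 20)/(d^2 - 4*d + 3)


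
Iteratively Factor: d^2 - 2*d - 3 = (d + 1)*(d - 3)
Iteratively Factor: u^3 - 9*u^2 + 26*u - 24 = (u - 4)*(u^2 - 5*u + 6) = (u - 4)*(u - 3)*(u - 2)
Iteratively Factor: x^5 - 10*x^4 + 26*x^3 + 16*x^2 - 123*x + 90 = (x - 1)*(x^4 - 9*x^3 + 17*x^2 + 33*x - 90) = (x - 1)*(x + 2)*(x^3 - 11*x^2 + 39*x - 45) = (x - 3)*(x - 1)*(x + 2)*(x^2 - 8*x + 15) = (x - 5)*(x - 3)*(x - 1)*(x + 2)*(x - 3)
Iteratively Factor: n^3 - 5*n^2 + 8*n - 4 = (n - 2)*(n^2 - 3*n + 2) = (n - 2)^2*(n - 1)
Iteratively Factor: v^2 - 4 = (v + 2)*(v - 2)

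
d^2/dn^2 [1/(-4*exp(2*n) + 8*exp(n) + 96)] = (4*(1 - exp(n))^2*exp(n) + (2*exp(n) - 1)*(-exp(2*n) + 2*exp(n) + 24))*exp(n)/(2*(-exp(2*n) + 2*exp(n) + 24)^3)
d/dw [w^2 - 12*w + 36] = 2*w - 12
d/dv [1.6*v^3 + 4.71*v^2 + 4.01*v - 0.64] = 4.8*v^2 + 9.42*v + 4.01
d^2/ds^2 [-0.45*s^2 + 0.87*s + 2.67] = -0.900000000000000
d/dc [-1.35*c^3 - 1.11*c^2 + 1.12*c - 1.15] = -4.05*c^2 - 2.22*c + 1.12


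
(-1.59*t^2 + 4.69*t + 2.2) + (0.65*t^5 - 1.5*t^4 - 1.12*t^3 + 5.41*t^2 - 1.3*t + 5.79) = 0.65*t^5 - 1.5*t^4 - 1.12*t^3 + 3.82*t^2 + 3.39*t + 7.99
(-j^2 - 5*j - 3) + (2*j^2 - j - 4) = j^2 - 6*j - 7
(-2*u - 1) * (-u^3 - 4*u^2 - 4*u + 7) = 2*u^4 + 9*u^3 + 12*u^2 - 10*u - 7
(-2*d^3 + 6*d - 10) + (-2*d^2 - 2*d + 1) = -2*d^3 - 2*d^2 + 4*d - 9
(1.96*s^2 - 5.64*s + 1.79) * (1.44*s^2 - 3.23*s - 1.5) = 2.8224*s^4 - 14.4524*s^3 + 17.8548*s^2 + 2.6783*s - 2.685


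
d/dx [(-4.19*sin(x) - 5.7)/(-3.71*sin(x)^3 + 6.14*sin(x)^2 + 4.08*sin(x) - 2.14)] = (-31.0898*sin(x)^3 - 37.7144*sin(x)^2 + 69.996*sin(x) + 32.2226)*cos(x)/(13.7641*sin(x)^6 - 45.5588*sin(x)^5 + 7.42599999999999*sin(x)^4 + 65.9812*sin(x)^3 - 9.6328*sin(x)^2 - 17.4624*sin(x) + 4.5796)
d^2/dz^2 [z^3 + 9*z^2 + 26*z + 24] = 6*z + 18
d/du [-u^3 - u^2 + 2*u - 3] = -3*u^2 - 2*u + 2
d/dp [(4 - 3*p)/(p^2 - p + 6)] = (-3*p^2 + 3*p + (2*p - 1)*(3*p - 4) - 18)/(p^2 - p + 6)^2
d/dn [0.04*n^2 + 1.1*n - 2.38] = 0.08*n + 1.1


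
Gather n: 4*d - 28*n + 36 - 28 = 4*d - 28*n + 8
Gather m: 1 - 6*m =1 - 6*m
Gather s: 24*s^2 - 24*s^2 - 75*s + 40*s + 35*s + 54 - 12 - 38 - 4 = 0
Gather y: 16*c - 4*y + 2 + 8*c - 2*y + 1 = 24*c - 6*y + 3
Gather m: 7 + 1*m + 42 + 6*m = 7*m + 49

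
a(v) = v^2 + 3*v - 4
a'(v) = 2*v + 3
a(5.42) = 41.64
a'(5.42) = 13.84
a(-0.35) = -4.93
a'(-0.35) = 2.30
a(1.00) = 0.00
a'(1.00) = 5.00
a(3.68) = 20.58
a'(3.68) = 10.36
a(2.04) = 6.28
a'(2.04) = 7.08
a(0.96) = -0.20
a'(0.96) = 4.92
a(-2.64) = -4.95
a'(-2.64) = -2.28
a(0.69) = -1.45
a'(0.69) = 4.38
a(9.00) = 104.00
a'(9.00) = 21.00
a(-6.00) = 14.00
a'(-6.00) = -9.00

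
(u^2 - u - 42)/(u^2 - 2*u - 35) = (u + 6)/(u + 5)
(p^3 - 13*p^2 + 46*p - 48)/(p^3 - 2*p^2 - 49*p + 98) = (p^2 - 11*p + 24)/(p^2 - 49)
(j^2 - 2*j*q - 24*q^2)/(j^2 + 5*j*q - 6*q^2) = (j^2 - 2*j*q - 24*q^2)/(j^2 + 5*j*q - 6*q^2)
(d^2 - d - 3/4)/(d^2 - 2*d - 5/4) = (2*d - 3)/(2*d - 5)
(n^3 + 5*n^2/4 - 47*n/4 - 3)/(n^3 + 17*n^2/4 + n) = (n - 3)/n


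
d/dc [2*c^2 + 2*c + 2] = 4*c + 2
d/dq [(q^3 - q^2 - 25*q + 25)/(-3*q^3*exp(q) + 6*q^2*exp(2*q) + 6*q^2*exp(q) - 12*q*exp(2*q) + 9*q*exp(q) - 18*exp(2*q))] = ((-3*q^2 + 2*q + 25)*(q^3 - 2*q^2*exp(q) - 2*q^2 + 4*q*exp(q) - 3*q + 6*exp(q)) + (q^3 - q^2 - 25*q + 25)*(q^3 - 4*q^2*exp(q) + q^2 + 4*q*exp(q) - 7*q + 16*exp(q) - 3))*exp(-q)/(3*(q^3 - 2*q^2*exp(q) - 2*q^2 + 4*q*exp(q) - 3*q + 6*exp(q))^2)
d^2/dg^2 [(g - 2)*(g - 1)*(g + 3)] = 6*g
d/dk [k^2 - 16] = 2*k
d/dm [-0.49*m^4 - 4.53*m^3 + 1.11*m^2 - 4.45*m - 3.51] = -1.96*m^3 - 13.59*m^2 + 2.22*m - 4.45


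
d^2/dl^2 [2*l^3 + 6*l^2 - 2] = 12*l + 12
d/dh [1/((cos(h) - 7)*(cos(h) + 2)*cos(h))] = (3*sin(h) - 14*sin(h)/cos(h)^2 - 10*tan(h))/((cos(h) - 7)^2*(cos(h) + 2)^2)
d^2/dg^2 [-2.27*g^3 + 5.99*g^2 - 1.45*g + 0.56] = 11.98 - 13.62*g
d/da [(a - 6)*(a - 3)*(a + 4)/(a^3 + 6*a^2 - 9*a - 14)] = (11*a^4 + 18*a^3 - 105*a^2 - 724*a + 900)/(a^6 + 12*a^5 + 18*a^4 - 136*a^3 - 87*a^2 + 252*a + 196)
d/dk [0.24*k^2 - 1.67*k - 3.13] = 0.48*k - 1.67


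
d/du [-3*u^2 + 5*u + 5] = 5 - 6*u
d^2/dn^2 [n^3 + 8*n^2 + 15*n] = 6*n + 16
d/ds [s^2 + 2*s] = 2*s + 2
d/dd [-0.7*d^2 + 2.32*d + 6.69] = 2.32 - 1.4*d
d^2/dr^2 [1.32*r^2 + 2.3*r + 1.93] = 2.64000000000000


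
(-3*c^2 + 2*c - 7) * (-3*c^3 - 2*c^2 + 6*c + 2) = 9*c^5 - c^3 + 20*c^2 - 38*c - 14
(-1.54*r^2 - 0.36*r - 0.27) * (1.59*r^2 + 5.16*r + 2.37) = -2.4486*r^4 - 8.5188*r^3 - 5.9367*r^2 - 2.2464*r - 0.6399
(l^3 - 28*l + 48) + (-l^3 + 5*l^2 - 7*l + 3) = 5*l^2 - 35*l + 51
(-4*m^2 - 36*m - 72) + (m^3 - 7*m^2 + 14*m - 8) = m^3 - 11*m^2 - 22*m - 80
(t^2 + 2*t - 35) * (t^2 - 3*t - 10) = t^4 - t^3 - 51*t^2 + 85*t + 350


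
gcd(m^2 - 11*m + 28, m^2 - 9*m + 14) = m - 7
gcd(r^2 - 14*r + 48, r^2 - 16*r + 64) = r - 8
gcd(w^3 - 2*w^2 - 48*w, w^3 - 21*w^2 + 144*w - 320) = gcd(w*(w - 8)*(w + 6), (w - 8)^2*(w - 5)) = w - 8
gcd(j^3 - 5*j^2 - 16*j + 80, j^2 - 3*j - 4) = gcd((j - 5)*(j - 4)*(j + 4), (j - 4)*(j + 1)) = j - 4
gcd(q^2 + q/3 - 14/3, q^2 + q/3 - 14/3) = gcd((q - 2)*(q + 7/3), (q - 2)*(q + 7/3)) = q^2 + q/3 - 14/3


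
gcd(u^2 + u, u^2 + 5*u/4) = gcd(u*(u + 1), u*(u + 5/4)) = u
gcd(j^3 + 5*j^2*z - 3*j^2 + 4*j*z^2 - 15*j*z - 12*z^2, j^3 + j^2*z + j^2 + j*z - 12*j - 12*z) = j^2 + j*z - 3*j - 3*z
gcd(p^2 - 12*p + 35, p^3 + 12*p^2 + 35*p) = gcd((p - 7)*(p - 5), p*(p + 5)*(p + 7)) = 1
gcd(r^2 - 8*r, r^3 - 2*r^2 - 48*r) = r^2 - 8*r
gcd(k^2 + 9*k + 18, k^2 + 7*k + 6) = k + 6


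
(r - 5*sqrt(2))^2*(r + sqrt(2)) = r^3 - 9*sqrt(2)*r^2 + 30*r + 50*sqrt(2)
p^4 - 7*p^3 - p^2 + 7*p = p*(p - 7)*(p - 1)*(p + 1)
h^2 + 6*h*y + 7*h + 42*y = (h + 7)*(h + 6*y)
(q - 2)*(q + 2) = q^2 - 4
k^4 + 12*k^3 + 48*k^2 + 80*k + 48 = (k + 2)^3*(k + 6)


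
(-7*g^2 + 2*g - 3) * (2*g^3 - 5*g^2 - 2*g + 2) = -14*g^5 + 39*g^4 - 2*g^3 - 3*g^2 + 10*g - 6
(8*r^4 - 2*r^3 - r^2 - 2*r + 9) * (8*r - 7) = 64*r^5 - 72*r^4 + 6*r^3 - 9*r^2 + 86*r - 63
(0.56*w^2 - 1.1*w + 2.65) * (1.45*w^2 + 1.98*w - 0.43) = 0.812*w^4 - 0.4862*w^3 + 1.4237*w^2 + 5.72*w - 1.1395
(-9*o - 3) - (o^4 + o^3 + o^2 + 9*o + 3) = -o^4 - o^3 - o^2 - 18*o - 6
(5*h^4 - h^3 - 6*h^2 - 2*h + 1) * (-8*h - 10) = -40*h^5 - 42*h^4 + 58*h^3 + 76*h^2 + 12*h - 10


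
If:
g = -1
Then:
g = -1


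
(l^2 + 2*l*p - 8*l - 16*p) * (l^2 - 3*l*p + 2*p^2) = l^4 - l^3*p - 8*l^3 - 4*l^2*p^2 + 8*l^2*p + 4*l*p^3 + 32*l*p^2 - 32*p^3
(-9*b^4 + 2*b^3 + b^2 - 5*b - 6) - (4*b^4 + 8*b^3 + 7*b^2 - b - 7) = -13*b^4 - 6*b^3 - 6*b^2 - 4*b + 1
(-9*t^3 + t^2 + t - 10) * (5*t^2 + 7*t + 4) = -45*t^5 - 58*t^4 - 24*t^3 - 39*t^2 - 66*t - 40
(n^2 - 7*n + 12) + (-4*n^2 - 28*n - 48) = -3*n^2 - 35*n - 36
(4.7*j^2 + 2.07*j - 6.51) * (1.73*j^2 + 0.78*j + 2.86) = 8.131*j^4 + 7.2471*j^3 + 3.7943*j^2 + 0.8424*j - 18.6186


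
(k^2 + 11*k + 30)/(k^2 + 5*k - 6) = (k + 5)/(k - 1)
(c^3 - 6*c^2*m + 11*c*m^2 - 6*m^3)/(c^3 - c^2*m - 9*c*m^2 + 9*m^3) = (c - 2*m)/(c + 3*m)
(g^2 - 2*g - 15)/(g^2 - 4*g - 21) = (g - 5)/(g - 7)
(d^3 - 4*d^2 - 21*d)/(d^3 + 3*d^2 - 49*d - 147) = d/(d + 7)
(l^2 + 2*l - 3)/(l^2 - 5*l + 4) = (l + 3)/(l - 4)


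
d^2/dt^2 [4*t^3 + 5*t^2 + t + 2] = 24*t + 10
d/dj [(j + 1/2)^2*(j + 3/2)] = (2*j + 1)*(6*j + 7)/4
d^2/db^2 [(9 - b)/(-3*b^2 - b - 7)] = 2*((26 - 9*b)*(3*b^2 + b + 7) + (b - 9)*(6*b + 1)^2)/(3*b^2 + b + 7)^3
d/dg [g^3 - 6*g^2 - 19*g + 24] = 3*g^2 - 12*g - 19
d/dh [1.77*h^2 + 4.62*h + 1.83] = 3.54*h + 4.62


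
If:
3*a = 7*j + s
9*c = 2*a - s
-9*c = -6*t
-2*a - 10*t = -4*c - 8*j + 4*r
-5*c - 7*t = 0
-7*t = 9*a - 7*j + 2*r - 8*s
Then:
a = 0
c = 0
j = 0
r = 0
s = 0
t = 0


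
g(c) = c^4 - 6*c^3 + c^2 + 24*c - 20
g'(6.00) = 252.00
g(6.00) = 160.00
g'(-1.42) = -26.59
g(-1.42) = -30.82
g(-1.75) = -17.40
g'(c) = 4*c^3 - 18*c^2 + 2*c + 24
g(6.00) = 160.00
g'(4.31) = 18.50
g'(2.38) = -19.27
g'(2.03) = -12.65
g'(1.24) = 6.43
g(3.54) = -31.64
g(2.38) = -6.02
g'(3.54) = -17.04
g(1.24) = 2.22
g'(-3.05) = -263.04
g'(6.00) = 252.00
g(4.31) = -33.29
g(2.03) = -0.37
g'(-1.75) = -56.06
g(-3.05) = 172.87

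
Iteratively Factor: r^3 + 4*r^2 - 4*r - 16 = (r - 2)*(r^2 + 6*r + 8) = (r - 2)*(r + 4)*(r + 2)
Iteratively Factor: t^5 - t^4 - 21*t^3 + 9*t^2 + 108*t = (t + 3)*(t^4 - 4*t^3 - 9*t^2 + 36*t) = (t + 3)^2*(t^3 - 7*t^2 + 12*t) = t*(t + 3)^2*(t^2 - 7*t + 12) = t*(t - 4)*(t + 3)^2*(t - 3)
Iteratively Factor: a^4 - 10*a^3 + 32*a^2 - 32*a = (a - 2)*(a^3 - 8*a^2 + 16*a) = (a - 4)*(a - 2)*(a^2 - 4*a) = a*(a - 4)*(a - 2)*(a - 4)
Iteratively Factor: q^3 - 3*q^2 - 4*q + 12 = (q + 2)*(q^2 - 5*q + 6) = (q - 3)*(q + 2)*(q - 2)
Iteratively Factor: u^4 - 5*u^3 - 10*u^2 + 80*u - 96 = (u - 4)*(u^3 - u^2 - 14*u + 24) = (u - 4)*(u - 3)*(u^2 + 2*u - 8) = (u - 4)*(u - 3)*(u + 4)*(u - 2)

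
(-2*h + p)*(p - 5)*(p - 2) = -2*h*p^2 + 14*h*p - 20*h + p^3 - 7*p^2 + 10*p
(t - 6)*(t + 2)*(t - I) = t^3 - 4*t^2 - I*t^2 - 12*t + 4*I*t + 12*I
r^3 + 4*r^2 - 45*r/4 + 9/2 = (r - 3/2)*(r - 1/2)*(r + 6)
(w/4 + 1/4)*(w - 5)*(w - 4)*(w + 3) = w^4/4 - 5*w^3/4 - 13*w^2/4 + 53*w/4 + 15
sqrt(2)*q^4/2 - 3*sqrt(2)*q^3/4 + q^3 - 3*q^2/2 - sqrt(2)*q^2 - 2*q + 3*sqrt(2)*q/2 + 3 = (q - 3/2)*(q - sqrt(2))*(q + sqrt(2))*(sqrt(2)*q/2 + 1)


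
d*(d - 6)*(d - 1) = d^3 - 7*d^2 + 6*d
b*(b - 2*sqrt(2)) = b^2 - 2*sqrt(2)*b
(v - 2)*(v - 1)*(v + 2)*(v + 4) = v^4 + 3*v^3 - 8*v^2 - 12*v + 16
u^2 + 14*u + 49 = (u + 7)^2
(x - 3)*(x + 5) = x^2 + 2*x - 15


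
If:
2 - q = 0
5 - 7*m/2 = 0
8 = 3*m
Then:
No Solution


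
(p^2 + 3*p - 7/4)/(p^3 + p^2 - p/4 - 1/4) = (2*p + 7)/(2*p^2 + 3*p + 1)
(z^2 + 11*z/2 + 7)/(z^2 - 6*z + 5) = (z^2 + 11*z/2 + 7)/(z^2 - 6*z + 5)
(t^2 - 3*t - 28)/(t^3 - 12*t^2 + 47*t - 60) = (t^2 - 3*t - 28)/(t^3 - 12*t^2 + 47*t - 60)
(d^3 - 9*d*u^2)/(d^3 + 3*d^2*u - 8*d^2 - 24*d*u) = (d - 3*u)/(d - 8)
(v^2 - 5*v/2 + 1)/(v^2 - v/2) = (v - 2)/v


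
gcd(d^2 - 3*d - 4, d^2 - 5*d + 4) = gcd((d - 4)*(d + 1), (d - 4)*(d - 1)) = d - 4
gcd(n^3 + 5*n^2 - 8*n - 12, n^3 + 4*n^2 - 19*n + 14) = n - 2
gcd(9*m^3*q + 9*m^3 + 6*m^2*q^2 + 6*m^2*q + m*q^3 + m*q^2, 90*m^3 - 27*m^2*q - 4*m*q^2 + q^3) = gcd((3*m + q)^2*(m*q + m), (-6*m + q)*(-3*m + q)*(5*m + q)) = 1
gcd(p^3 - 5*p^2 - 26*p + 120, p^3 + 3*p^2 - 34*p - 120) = p^2 - p - 30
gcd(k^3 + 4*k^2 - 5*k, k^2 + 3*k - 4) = k - 1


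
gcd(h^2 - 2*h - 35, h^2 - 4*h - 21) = h - 7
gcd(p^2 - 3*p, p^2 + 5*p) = p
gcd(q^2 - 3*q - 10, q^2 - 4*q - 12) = q + 2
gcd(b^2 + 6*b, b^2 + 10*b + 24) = b + 6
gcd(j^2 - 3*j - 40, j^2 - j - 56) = j - 8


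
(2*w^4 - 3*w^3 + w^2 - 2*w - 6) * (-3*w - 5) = -6*w^5 - w^4 + 12*w^3 + w^2 + 28*w + 30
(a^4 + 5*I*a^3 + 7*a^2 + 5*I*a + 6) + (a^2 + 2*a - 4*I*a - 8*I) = a^4 + 5*I*a^3 + 8*a^2 + 2*a + I*a + 6 - 8*I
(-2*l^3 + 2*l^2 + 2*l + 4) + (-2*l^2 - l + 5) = -2*l^3 + l + 9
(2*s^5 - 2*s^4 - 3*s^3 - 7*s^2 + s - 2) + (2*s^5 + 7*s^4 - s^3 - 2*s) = 4*s^5 + 5*s^4 - 4*s^3 - 7*s^2 - s - 2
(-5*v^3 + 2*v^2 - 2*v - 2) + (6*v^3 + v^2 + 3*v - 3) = v^3 + 3*v^2 + v - 5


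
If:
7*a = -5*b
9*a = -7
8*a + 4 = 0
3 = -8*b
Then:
No Solution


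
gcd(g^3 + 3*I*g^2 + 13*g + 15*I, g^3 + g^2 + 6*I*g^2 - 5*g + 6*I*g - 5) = g^2 + 6*I*g - 5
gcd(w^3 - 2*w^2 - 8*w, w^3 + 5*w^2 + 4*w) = w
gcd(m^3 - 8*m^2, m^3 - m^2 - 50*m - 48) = m - 8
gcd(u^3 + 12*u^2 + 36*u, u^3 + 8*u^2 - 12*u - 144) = u^2 + 12*u + 36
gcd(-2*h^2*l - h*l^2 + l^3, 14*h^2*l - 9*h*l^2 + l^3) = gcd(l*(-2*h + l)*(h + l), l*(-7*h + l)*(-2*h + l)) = 2*h*l - l^2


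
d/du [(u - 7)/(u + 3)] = 10/(u + 3)^2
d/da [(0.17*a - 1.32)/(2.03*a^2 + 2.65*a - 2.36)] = (-0.3451*a^2 + 5.3592*a + 3.0968)/(4.1209*a^4 + 10.759*a^3 - 2.5591*a^2 - 12.508*a + 5.5696)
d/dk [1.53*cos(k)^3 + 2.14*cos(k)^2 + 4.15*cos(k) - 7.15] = (4.59*sin(k)^2 - 4.28*cos(k) - 8.74)*sin(k)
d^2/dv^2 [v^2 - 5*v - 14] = 2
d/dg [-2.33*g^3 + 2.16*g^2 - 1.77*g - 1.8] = -6.99*g^2 + 4.32*g - 1.77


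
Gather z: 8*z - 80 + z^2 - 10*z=z^2 - 2*z - 80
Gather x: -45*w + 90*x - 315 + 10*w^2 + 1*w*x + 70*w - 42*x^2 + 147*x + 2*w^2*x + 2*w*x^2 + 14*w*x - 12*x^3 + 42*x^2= 10*w^2 + 2*w*x^2 + 25*w - 12*x^3 + x*(2*w^2 + 15*w + 237) - 315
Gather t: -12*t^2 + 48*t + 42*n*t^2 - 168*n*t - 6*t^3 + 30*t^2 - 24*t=-6*t^3 + t^2*(42*n + 18) + t*(24 - 168*n)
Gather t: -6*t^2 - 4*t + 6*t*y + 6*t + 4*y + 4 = -6*t^2 + t*(6*y + 2) + 4*y + 4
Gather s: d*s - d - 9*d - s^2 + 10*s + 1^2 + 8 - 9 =-10*d - s^2 + s*(d + 10)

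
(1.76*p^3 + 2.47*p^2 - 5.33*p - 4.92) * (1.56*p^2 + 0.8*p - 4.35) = 2.7456*p^5 + 5.2612*p^4 - 13.9948*p^3 - 22.6837*p^2 + 19.2495*p + 21.402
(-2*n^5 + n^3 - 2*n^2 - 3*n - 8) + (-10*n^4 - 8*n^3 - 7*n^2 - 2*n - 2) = -2*n^5 - 10*n^4 - 7*n^3 - 9*n^2 - 5*n - 10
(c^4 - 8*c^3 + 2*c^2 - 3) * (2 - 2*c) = -2*c^5 + 18*c^4 - 20*c^3 + 4*c^2 + 6*c - 6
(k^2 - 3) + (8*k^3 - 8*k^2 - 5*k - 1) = 8*k^3 - 7*k^2 - 5*k - 4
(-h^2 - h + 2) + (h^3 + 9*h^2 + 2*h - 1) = h^3 + 8*h^2 + h + 1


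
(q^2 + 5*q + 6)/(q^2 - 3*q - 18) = (q + 2)/(q - 6)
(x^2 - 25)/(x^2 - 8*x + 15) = (x + 5)/(x - 3)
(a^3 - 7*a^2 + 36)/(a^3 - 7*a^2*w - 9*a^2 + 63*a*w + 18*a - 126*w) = (-a - 2)/(-a + 7*w)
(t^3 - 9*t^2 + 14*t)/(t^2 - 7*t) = t - 2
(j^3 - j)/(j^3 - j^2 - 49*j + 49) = j*(j + 1)/(j^2 - 49)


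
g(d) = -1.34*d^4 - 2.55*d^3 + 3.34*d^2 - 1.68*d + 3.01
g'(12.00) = -10285.20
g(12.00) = -31728.83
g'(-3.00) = 54.15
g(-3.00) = -1.58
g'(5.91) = -1335.84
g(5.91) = -2051.41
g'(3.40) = -278.07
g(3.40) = -243.39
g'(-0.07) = -2.18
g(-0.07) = 3.14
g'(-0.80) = -9.18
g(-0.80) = 7.25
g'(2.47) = -112.62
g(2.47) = -69.07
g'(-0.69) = -8.17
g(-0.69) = 6.29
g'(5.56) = -1122.30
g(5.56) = -1621.94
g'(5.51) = -1093.77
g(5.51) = -1566.54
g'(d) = -5.36*d^3 - 7.65*d^2 + 6.68*d - 1.68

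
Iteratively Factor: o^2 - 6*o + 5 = (o - 5)*(o - 1)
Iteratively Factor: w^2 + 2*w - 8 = (w + 4)*(w - 2)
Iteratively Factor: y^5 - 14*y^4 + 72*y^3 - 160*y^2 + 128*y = (y - 2)*(y^4 - 12*y^3 + 48*y^2 - 64*y) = (y - 4)*(y - 2)*(y^3 - 8*y^2 + 16*y) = y*(y - 4)*(y - 2)*(y^2 - 8*y + 16) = y*(y - 4)^2*(y - 2)*(y - 4)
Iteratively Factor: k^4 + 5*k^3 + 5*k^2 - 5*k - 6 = (k + 1)*(k^3 + 4*k^2 + k - 6) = (k + 1)*(k + 3)*(k^2 + k - 2) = (k - 1)*(k + 1)*(k + 3)*(k + 2)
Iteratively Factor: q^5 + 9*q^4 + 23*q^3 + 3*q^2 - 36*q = (q)*(q^4 + 9*q^3 + 23*q^2 + 3*q - 36) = q*(q + 3)*(q^3 + 6*q^2 + 5*q - 12) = q*(q - 1)*(q + 3)*(q^2 + 7*q + 12) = q*(q - 1)*(q + 3)*(q + 4)*(q + 3)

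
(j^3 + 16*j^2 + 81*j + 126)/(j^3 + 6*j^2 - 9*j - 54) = (j + 7)/(j - 3)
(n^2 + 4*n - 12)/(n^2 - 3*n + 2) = (n + 6)/(n - 1)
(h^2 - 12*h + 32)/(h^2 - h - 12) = (h - 8)/(h + 3)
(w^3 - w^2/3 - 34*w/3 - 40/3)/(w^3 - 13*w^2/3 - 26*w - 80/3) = (w - 4)/(w - 8)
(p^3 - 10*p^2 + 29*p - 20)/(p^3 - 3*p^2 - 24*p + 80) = (p^2 - 6*p + 5)/(p^2 + p - 20)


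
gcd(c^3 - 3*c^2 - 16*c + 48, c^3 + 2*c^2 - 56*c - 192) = c + 4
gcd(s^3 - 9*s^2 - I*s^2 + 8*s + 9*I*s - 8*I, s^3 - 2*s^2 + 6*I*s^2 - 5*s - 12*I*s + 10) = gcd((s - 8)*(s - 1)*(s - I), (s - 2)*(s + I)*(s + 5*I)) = 1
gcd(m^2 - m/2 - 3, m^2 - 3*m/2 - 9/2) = m + 3/2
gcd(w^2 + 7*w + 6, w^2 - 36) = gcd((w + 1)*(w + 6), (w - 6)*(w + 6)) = w + 6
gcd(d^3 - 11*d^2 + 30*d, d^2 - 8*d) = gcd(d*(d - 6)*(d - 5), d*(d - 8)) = d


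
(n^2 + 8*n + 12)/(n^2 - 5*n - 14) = (n + 6)/(n - 7)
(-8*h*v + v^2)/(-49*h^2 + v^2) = v*(8*h - v)/(49*h^2 - v^2)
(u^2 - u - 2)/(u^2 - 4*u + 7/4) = 4*(u^2 - u - 2)/(4*u^2 - 16*u + 7)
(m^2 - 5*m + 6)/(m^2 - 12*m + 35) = (m^2 - 5*m + 6)/(m^2 - 12*m + 35)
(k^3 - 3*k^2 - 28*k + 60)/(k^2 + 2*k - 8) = (k^2 - k - 30)/(k + 4)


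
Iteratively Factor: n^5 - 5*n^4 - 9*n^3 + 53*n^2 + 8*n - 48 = (n + 1)*(n^4 - 6*n^3 - 3*n^2 + 56*n - 48) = (n + 1)*(n + 3)*(n^3 - 9*n^2 + 24*n - 16) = (n - 4)*(n + 1)*(n + 3)*(n^2 - 5*n + 4) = (n - 4)*(n - 1)*(n + 1)*(n + 3)*(n - 4)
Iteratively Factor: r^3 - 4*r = (r)*(r^2 - 4) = r*(r - 2)*(r + 2)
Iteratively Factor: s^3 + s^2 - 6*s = (s - 2)*(s^2 + 3*s) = s*(s - 2)*(s + 3)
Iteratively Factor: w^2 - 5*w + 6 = (w - 2)*(w - 3)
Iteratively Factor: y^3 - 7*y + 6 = (y - 1)*(y^2 + y - 6) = (y - 2)*(y - 1)*(y + 3)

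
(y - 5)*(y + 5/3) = y^2 - 10*y/3 - 25/3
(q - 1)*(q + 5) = q^2 + 4*q - 5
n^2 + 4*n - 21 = (n - 3)*(n + 7)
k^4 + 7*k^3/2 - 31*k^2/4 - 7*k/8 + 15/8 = (k - 3/2)*(k - 1/2)*(k + 1/2)*(k + 5)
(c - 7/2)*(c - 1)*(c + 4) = c^3 - c^2/2 - 29*c/2 + 14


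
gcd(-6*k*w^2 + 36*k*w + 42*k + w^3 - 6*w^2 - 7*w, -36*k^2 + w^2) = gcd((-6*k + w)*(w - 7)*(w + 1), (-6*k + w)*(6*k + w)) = -6*k + w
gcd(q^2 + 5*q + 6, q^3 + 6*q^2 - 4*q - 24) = q + 2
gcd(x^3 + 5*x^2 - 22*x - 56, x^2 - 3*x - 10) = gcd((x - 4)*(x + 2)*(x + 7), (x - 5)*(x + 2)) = x + 2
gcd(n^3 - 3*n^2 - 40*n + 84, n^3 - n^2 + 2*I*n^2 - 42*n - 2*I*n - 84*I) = n^2 - n - 42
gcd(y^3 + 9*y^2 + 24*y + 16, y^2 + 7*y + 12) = y + 4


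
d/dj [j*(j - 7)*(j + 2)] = 3*j^2 - 10*j - 14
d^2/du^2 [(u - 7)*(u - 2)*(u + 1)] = 6*u - 16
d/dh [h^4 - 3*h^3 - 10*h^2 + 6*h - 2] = 4*h^3 - 9*h^2 - 20*h + 6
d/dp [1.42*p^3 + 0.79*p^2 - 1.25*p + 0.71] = 4.26*p^2 + 1.58*p - 1.25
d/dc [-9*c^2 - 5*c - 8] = -18*c - 5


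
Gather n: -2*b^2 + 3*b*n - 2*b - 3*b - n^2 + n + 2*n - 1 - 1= -2*b^2 - 5*b - n^2 + n*(3*b + 3) - 2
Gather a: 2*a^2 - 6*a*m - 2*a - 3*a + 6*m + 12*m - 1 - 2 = 2*a^2 + a*(-6*m - 5) + 18*m - 3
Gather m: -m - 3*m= -4*m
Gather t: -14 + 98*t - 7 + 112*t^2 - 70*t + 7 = 112*t^2 + 28*t - 14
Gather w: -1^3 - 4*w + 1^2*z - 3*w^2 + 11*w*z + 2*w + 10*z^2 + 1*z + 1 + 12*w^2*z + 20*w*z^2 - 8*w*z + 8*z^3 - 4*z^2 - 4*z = w^2*(12*z - 3) + w*(20*z^2 + 3*z - 2) + 8*z^3 + 6*z^2 - 2*z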